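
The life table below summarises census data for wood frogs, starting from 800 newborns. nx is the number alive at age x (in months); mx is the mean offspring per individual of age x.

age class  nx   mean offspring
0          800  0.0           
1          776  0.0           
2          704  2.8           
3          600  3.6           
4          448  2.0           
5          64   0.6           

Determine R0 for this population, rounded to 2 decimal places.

6.33

lx = nx/n0 = nx/800: 1, 0.97, 0.88, 0.75, 0.56, 0.08
lx·mx by age: 0, 0, 2.464, 2.7, 1.12, 0.048
R0 = Σ lx·mx = 6.332 → 6.33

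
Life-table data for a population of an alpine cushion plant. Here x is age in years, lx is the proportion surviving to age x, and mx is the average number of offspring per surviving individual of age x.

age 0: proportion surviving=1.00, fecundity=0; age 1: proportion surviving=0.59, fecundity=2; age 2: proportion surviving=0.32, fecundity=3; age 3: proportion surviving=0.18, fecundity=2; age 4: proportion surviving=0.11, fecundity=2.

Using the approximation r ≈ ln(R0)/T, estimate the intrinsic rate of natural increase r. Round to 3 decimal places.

R0 = Σ lx·mx = 0 + 1.18 + 0.96 + 0.36 + 0.22 = 2.72
Σ x·lx·mx = 5.06; T = 5.06/2.72 = 1.86029…
r ≈ ln(R0)/T = ln(2.72)/1.86029… = 0.53789… → 0.538

0.538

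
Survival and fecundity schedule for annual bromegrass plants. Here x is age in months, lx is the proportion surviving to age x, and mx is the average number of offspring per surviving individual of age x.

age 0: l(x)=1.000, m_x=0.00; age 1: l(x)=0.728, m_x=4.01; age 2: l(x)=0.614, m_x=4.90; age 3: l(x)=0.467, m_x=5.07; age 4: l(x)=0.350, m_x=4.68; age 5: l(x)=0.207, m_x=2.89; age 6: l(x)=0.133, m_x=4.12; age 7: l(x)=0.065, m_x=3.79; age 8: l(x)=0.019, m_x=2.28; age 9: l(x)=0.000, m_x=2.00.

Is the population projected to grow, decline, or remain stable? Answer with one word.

R0 = Σ lx·mx = 0 + 2.91928 + 3.0086 + 2.36769 + 1.638 + 0.59823 + 0.54796 + 0.24635 + 0.04332 + 0 = 11.36943
R0 > 1, so the population is growing.

growing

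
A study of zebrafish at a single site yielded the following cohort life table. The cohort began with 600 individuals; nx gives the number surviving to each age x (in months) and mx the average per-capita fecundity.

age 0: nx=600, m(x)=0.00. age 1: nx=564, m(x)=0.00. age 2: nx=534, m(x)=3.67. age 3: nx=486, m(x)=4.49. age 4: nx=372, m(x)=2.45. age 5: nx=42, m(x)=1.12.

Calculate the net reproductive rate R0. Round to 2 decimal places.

lx = nx/n0 = nx/600: 1, 0.94, 0.89, 0.81, 0.62, 0.07
lx·mx by age: 0, 0, 3.2663, 3.6369, 1.519, 0.0784
R0 = Σ lx·mx = 8.5006 → 8.50

8.50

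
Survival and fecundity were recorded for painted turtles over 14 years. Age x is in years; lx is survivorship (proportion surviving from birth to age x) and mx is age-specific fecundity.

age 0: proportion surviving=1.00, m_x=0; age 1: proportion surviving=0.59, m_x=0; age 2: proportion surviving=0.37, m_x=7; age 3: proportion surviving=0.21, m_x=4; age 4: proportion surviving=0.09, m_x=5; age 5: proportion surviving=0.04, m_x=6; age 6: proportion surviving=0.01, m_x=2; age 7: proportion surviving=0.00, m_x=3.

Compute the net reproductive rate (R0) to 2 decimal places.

lx·mx by age: 0, 0, 2.59, 0.84, 0.45, 0.24, 0.02, 0
R0 = Σ lx·mx = 4.14 → 4.14

4.14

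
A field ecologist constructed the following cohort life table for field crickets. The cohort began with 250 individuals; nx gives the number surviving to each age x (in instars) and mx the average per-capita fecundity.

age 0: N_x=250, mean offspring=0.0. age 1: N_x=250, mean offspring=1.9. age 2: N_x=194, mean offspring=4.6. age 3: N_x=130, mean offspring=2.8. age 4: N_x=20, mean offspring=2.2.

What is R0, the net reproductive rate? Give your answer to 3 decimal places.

lx = nx/n0 = nx/250: 1, 1, 0.776, 0.52, 0.08
lx·mx by age: 0, 1.9, 3.5696, 1.456, 0.176
R0 = Σ lx·mx = 7.1016 → 7.102

7.102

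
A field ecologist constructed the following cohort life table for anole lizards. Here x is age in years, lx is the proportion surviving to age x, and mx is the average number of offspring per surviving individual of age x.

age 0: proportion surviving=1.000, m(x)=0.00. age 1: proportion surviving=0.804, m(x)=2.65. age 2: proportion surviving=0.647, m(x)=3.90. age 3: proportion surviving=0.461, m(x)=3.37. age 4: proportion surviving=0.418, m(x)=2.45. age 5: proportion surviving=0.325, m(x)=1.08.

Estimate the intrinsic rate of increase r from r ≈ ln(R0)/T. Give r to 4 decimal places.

0.8684

R0 = Σ lx·mx = 0 + 2.1306 + 2.5233 + 1.55357 + 1.0241 + 0.351 = 7.58257
Σ x·lx·mx = 17.68931; T = 17.68931/7.58257 = 2.33289…
r ≈ ln(R0)/T = ln(7.58257)/2.33289… = 0.868387… → 0.8684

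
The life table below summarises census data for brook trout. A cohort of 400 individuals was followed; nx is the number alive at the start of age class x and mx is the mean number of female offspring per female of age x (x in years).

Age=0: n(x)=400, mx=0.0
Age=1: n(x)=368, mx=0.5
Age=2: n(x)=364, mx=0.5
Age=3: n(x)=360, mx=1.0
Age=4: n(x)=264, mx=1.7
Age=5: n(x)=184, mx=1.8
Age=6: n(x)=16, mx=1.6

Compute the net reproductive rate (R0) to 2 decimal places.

3.83

lx = nx/n0 = nx/400: 1, 0.92, 0.91, 0.9, 0.66, 0.46, 0.04
lx·mx by age: 0, 0.46, 0.455, 0.9, 1.122, 0.828, 0.064
R0 = Σ lx·mx = 3.829 → 3.83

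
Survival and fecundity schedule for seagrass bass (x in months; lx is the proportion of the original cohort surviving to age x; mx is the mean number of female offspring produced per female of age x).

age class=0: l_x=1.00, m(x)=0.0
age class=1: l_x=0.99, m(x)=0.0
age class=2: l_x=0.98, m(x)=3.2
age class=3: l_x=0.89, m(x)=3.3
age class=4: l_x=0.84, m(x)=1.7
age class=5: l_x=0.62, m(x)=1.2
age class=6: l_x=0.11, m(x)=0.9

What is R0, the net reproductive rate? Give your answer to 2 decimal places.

8.34

lx·mx by age: 0, 0, 3.136, 2.937, 1.428, 0.744, 0.099
R0 = Σ lx·mx = 8.344 → 8.34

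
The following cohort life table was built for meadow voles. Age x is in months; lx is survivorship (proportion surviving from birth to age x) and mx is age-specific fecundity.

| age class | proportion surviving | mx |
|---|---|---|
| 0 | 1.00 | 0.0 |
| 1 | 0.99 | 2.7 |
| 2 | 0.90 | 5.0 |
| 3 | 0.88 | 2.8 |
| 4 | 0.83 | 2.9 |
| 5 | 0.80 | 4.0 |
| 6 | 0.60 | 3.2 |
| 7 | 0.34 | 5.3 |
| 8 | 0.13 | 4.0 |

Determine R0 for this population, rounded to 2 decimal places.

lx·mx by age: 0, 2.673, 4.5, 2.464, 2.407, 3.2, 1.92, 1.802, 0.52
R0 = Σ lx·mx = 19.486 → 19.49

19.49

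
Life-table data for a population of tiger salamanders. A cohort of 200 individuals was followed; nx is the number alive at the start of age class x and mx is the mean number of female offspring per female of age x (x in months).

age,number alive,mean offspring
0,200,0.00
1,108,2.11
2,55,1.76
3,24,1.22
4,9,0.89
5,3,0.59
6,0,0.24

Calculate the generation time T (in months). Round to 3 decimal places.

lx = nx/n0 = nx/200: 1, 0.54, 0.275, 0.12, 0.045, 0.015, 0
lx·mx: 0, 1.1394, 0.484, 0.1464, 0.04005, 0.00885, 0 → R0 = 1.8187
x·lx·mx: 0, 1.1394, 0.968, 0.4392, 0.1602, 0.04425, 0 → Σ = 2.75105
T = 2.75105 / 1.8187 = 1.512646… → 1.513

1.513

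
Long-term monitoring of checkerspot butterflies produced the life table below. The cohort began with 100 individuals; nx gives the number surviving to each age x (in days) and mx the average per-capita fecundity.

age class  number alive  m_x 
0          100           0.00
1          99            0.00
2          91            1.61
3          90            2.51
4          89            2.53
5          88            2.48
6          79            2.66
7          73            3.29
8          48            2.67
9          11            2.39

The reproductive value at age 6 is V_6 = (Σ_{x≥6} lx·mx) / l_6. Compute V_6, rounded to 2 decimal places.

7.66

lx = nx/n0 = nx/100: 1, 0.99, 0.91, 0.9, 0.89, 0.88, 0.79, 0.73, 0.48, 0.11
lx·mx for x ≥ 6: 2.1014, 2.4017, 1.2816, 0.2629 → sum = 6.0476
V_6 = 6.0476 / l_6 = 6.0476 / 0.79 = 7.65519… → 7.66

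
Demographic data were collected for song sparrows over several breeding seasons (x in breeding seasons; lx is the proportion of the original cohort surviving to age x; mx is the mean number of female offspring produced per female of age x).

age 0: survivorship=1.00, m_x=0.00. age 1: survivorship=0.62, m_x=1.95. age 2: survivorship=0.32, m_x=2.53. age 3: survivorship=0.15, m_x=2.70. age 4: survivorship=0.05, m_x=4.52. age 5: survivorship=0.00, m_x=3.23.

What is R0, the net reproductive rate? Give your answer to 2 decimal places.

2.65

lx·mx by age: 0, 1.209, 0.8096, 0.405, 0.226, 0
R0 = Σ lx·mx = 2.6496 → 2.65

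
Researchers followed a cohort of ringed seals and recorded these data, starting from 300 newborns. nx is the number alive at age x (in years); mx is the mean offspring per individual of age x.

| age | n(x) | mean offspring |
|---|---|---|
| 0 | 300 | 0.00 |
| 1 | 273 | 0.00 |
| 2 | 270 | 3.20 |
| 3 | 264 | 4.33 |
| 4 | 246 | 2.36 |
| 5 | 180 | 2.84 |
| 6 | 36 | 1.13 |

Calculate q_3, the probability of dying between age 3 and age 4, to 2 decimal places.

lx = nx/n0 = nx/300: 1, 0.91, 0.9, 0.88, 0.82, 0.6, 0.12
q_3 = (l_3 − l_4) / l_3 = (0.88 − 0.82) / 0.88
     = 0.06 / 0.88 = 0.068182… → 0.07

0.07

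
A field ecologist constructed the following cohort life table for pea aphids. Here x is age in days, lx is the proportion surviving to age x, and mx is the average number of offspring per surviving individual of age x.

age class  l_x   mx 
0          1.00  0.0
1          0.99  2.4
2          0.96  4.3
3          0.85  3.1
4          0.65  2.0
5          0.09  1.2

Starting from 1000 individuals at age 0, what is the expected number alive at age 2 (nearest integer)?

960

Expected survivors = N0 · l_2 = 1000 × 0.96 = 960 → 960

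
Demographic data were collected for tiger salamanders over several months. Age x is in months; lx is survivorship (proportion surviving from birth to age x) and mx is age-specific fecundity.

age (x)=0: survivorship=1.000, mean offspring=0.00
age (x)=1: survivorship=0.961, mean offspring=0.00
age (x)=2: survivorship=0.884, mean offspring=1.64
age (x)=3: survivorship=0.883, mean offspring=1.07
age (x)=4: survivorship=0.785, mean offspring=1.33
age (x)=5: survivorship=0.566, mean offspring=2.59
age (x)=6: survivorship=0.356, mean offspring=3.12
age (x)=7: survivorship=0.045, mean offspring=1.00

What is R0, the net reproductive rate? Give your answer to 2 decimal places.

lx·mx by age: 0, 0, 1.44976, 0.94481, 1.04405, 1.46594, 1.11072, 0.045
R0 = Σ lx·mx = 6.06028 → 6.06

6.06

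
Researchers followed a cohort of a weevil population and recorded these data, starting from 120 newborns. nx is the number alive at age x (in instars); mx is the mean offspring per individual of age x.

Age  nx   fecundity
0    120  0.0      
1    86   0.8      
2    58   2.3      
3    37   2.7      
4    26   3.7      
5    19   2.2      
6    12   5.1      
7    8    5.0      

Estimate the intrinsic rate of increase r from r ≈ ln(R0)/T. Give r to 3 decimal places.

0.435

lx = nx/n0 = nx/120: 1, 0.71667…, 0.48333…, 0.30833…, 0.21667…, 0.15833…, 0.1, 0.06667…
R0 = Σ lx·mx = 0 + 0.57333… + 1.11167… + 0.8325… + 0.80167… + 0.34833… + 0.51 + 0.33333… = 4.510833…
Σ x·lx·mx = 15.635833…; T = 15.635833…/4.510833… = 3.46628…
r ≈ ln(R0)/T = ln(4.510833…)/3.46628… = 0.43461… → 0.435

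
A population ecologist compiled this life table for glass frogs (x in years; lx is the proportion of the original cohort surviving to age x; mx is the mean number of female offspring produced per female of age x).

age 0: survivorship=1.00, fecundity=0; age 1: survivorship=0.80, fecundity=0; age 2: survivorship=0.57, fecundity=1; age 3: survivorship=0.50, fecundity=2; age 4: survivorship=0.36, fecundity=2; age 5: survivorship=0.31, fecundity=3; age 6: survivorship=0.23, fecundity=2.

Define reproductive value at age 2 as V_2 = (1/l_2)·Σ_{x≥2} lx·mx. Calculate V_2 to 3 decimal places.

lx·mx for x ≥ 2: 0.57, 1, 0.72, 0.93, 0.46 → sum = 3.68
V_2 = 3.68 / l_2 = 3.68 / 0.57 = 6.45614… → 6.456

6.456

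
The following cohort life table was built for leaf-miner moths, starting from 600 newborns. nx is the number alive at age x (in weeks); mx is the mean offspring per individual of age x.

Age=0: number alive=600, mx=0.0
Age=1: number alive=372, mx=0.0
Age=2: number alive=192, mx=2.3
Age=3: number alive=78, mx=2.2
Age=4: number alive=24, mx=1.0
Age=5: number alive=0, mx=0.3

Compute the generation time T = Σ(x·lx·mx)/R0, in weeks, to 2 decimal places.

2.34

lx = nx/n0 = nx/600: 1, 0.62, 0.32, 0.13, 0.04, 0
lx·mx: 0, 0, 0.736, 0.286, 0.04, 0 → R0 = 1.062
x·lx·mx: 0, 0, 1.472, 0.858, 0.16, 0 → Σ = 2.49
T = 2.49 / 1.062 = 2.344633… → 2.34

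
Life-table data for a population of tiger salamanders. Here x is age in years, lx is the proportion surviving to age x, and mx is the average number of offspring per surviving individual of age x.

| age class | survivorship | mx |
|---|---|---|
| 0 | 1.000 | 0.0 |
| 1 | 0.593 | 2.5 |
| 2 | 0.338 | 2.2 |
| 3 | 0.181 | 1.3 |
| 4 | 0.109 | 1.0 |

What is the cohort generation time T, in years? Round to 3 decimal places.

1.600

lx·mx: 0, 1.4825, 0.7436, 0.2353, 0.109 → R0 = 2.5704
x·lx·mx: 0, 1.4825, 1.4872, 0.7059, 0.436 → Σ = 4.1116
T = 4.1116 / 2.5704 = 1.599595… → 1.600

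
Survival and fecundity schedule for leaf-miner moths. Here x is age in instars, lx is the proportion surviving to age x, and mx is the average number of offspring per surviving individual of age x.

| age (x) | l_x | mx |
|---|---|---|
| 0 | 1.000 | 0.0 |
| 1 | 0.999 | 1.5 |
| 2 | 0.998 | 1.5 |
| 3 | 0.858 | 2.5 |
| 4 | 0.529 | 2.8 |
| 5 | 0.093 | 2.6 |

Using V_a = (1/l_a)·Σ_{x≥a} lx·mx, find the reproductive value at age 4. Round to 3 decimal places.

3.257

lx·mx for x ≥ 4: 1.4812, 0.2418 → sum = 1.723
V_4 = 1.723 / l_4 = 1.723 / 0.529 = 3.257089… → 3.257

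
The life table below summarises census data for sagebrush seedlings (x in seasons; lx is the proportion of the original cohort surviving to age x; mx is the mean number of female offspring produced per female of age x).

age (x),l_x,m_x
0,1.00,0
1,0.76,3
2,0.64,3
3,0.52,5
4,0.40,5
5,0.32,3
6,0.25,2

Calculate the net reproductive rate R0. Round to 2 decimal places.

10.26

lx·mx by age: 0, 2.28, 1.92, 2.6, 2, 0.96, 0.5
R0 = Σ lx·mx = 10.26 → 10.26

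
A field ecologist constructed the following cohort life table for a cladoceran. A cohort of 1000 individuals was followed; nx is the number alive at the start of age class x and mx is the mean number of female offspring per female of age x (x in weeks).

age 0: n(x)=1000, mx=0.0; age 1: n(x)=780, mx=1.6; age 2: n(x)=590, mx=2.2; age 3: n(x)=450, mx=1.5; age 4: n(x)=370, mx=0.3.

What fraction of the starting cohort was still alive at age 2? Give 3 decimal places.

0.590

l_2 = n_2/n_0 = 590/1000 = 0.59 → 0.590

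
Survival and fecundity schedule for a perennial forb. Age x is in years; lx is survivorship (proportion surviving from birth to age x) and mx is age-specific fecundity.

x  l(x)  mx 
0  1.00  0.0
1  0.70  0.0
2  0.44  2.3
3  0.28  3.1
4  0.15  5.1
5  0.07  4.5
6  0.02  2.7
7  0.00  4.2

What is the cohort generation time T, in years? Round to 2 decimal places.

lx·mx: 0, 0, 1.012, 0.868, 0.765, 0.315, 0.054, 0 → R0 = 3.014
x·lx·mx: 0, 0, 2.024, 2.604, 3.06, 1.575, 0.324, 0 → Σ = 9.587
T = 9.587 / 3.014 = 3.180823… → 3.18

3.18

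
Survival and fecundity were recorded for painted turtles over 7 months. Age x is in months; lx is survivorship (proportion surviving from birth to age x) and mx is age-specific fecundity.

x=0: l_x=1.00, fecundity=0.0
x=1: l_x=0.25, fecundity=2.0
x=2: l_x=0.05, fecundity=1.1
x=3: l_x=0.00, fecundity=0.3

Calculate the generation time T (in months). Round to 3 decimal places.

lx·mx: 0, 0.5, 0.055, 0 → R0 = 0.555
x·lx·mx: 0, 0.5, 0.11, 0 → Σ = 0.61
T = 0.61 / 0.555 = 1.099099… → 1.099

1.099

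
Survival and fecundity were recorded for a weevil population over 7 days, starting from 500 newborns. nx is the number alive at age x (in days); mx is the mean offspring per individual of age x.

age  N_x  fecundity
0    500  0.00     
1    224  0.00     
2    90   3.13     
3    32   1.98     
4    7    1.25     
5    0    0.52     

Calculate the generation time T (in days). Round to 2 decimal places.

lx = nx/n0 = nx/500: 1, 0.448, 0.18, 0.064, 0.014, 0
lx·mx: 0, 0, 0.5634, 0.12672, 0.0175, 0 → R0 = 0.70762
x·lx·mx: 0, 0, 1.1268, 0.38016, 0.07, 0 → Σ = 1.57696
T = 1.57696 / 0.70762 = 2.228541… → 2.23

2.23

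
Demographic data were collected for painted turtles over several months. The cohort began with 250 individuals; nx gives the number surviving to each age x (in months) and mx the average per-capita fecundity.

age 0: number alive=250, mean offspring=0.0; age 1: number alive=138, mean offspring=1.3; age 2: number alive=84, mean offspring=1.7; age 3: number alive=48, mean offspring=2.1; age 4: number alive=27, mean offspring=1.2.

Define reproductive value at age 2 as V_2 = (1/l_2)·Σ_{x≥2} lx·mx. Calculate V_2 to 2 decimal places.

3.29

lx = nx/n0 = nx/250: 1, 0.552, 0.336, 0.192, 0.108
lx·mx for x ≥ 2: 0.5712, 0.4032, 0.1296 → sum = 1.104
V_2 = 1.104 / l_2 = 1.104 / 0.336 = 3.285714… → 3.29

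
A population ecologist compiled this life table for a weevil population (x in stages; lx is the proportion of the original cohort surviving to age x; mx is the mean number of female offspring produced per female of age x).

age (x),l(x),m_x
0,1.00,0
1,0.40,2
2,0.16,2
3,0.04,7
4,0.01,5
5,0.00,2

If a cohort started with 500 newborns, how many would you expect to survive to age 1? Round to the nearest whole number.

Expected survivors = N0 · l_1 = 500 × 0.40 = 200 → 200

200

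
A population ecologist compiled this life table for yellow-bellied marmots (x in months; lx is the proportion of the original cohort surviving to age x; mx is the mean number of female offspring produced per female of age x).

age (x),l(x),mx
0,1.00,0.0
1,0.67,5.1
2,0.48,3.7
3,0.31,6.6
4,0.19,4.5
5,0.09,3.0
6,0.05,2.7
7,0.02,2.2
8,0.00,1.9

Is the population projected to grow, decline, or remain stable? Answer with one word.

growing

R0 = Σ lx·mx = 0 + 3.417 + 1.776 + 2.046 + 0.855 + 0.27 + 0.135 + 0.044 + 0 = 8.543
R0 > 1, so the population is growing.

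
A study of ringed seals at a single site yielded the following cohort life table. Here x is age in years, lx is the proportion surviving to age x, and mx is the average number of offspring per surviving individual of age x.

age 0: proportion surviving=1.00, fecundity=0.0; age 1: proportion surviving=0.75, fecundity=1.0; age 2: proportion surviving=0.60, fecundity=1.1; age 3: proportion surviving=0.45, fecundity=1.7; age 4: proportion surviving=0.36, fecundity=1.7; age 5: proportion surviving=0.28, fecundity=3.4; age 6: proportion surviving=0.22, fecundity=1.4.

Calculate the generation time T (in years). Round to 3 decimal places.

lx·mx: 0, 0.75, 0.66, 0.765, 0.612, 0.952, 0.308 → R0 = 4.047
x·lx·mx: 0, 0.75, 1.32, 2.295, 2.448, 4.76, 1.848 → Σ = 13.421
T = 13.421 / 4.047 = 3.316284… → 3.316

3.316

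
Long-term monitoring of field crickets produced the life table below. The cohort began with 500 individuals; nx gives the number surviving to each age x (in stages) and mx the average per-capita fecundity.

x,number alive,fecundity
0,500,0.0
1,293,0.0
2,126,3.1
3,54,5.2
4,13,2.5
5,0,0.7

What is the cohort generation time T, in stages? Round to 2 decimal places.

2.49

lx = nx/n0 = nx/500: 1, 0.586, 0.252, 0.108, 0.026, 0
lx·mx: 0, 0, 0.7812, 0.5616, 0.065, 0 → R0 = 1.4078
x·lx·mx: 0, 0, 1.5624, 1.6848, 0.26, 0 → Σ = 3.5072
T = 3.5072 / 1.4078 = 2.491263… → 2.49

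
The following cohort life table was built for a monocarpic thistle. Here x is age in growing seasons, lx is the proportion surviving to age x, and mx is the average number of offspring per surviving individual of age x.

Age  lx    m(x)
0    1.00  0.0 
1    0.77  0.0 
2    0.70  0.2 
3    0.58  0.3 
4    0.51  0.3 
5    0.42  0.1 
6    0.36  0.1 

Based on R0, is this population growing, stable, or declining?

declining

R0 = Σ lx·mx = 0 + 0 + 0.14 + 0.174 + 0.153 + 0.042 + 0.036 = 0.545
R0 < 1, so the population is declining.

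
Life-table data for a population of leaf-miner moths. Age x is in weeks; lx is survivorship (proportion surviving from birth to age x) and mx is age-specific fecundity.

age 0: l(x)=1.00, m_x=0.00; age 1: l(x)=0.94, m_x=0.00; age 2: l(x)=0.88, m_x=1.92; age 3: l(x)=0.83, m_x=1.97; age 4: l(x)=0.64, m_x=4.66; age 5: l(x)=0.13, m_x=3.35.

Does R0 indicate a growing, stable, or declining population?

R0 = Σ lx·mx = 0 + 0 + 1.6896 + 1.6351 + 2.9824 + 0.4355 = 6.7426
R0 > 1, so the population is growing.

growing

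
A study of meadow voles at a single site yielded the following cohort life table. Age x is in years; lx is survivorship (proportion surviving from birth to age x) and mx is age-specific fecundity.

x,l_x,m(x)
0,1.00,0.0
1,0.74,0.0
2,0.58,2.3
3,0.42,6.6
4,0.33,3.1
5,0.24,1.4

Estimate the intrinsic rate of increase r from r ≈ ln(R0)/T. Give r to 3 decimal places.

0.554

R0 = Σ lx·mx = 0 + 0 + 1.334 + 2.772 + 1.023 + 0.336 = 5.465
Σ x·lx·mx = 16.756; T = 16.756/5.465 = 3.06606…
r ≈ ln(R0)/T = ln(5.465)/3.06606… = 0.55392… → 0.554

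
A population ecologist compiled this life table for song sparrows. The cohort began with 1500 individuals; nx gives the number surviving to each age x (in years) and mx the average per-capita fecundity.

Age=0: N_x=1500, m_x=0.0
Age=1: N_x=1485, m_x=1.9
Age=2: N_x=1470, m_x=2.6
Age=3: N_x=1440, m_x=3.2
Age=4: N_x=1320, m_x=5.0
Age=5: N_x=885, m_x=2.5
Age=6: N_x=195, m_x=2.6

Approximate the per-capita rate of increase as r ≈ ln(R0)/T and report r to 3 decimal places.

0.831

lx = nx/n0 = nx/1500: 1, 0.99, 0.98, 0.96, 0.88, 0.59, 0.13
R0 = Σ lx·mx = 0 + 1.881 + 2.548 + 3.072 + 4.4 + 1.475 + 0.338 = 13.714
Σ x·lx·mx = 43.196; T = 43.196/13.714 = 3.14977…
r ≈ ln(R0)/T = ln(13.714)/3.14977… = 0.8313… → 0.831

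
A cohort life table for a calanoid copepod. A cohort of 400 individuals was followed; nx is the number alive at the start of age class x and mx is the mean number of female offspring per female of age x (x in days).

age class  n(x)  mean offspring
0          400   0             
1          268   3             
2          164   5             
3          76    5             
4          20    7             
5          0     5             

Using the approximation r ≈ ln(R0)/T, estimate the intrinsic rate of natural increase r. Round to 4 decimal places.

0.8687

lx = nx/n0 = nx/400: 1, 0.67, 0.41, 0.19, 0.05, 0
R0 = Σ lx·mx = 0 + 2.01 + 2.05 + 0.95 + 0.35 + 0 = 5.36
Σ x·lx·mx = 10.36; T = 10.36/5.36 = 1.93284…
r ≈ ln(R0)/T = ln(5.36)/1.93284… = 0.868653… → 0.8687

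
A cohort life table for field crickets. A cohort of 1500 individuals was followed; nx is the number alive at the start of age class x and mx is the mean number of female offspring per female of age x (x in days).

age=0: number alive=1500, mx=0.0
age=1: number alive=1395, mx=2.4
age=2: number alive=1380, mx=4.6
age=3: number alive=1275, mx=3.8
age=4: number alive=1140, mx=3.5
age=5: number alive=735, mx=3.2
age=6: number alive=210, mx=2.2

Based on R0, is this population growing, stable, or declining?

growing

lx = nx/n0 = nx/1500: 1, 0.93, 0.92, 0.85, 0.76, 0.49, 0.14
R0 = Σ lx·mx = 0 + 2.232 + 4.232 + 3.23 + 2.66 + 1.568 + 0.308 = 14.23
R0 > 1, so the population is growing.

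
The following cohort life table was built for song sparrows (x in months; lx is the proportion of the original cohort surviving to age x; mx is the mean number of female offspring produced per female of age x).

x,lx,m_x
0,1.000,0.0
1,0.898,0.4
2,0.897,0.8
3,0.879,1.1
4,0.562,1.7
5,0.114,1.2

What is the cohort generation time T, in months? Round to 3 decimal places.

2.934

lx·mx: 0, 0.3592, 0.7176, 0.9669, 0.9554, 0.1368 → R0 = 3.1359
x·lx·mx: 0, 0.3592, 1.4352, 2.9007, 3.8216, 0.684 → Σ = 9.2007
T = 9.2007 / 3.1359 = 2.93399… → 2.934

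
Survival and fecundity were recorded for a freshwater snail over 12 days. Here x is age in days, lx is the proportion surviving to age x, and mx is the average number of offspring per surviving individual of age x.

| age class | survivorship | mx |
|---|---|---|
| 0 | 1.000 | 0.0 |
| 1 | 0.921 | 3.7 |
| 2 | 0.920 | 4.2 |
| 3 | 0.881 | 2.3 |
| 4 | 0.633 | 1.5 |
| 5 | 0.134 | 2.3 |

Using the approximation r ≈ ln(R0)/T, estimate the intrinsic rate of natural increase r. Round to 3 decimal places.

R0 = Σ lx·mx = 0 + 3.4077 + 3.864 + 2.0263 + 0.9495 + 0.3082 = 10.5557
Σ x·lx·mx = 22.5536; T = 22.5536/10.5557 = 2.13663…
r ≈ ln(R0)/T = ln(10.5557)/2.13663… = 1.10298… → 1.103

1.103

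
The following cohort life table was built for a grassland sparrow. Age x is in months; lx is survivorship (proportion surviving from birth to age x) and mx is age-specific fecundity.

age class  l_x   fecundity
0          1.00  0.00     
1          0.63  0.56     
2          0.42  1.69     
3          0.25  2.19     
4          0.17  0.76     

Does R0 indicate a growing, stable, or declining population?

growing

R0 = Σ lx·mx = 0 + 0.3528 + 0.7098 + 0.5475 + 0.1292 = 1.7393
R0 > 1, so the population is growing.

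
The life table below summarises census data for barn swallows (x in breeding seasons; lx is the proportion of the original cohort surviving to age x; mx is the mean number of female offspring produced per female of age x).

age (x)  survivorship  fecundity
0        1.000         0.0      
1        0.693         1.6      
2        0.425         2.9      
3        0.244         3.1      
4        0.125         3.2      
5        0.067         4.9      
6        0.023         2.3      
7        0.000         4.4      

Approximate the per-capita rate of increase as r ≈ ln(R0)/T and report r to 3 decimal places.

R0 = Σ lx·mx = 0 + 1.1088 + 1.2325 + 0.7564 + 0.4 + 0.3283 + 0.0529 + 0 = 3.8789
Σ x·lx·mx = 9.4019; T = 9.4019/3.8789 = 2.42386…
r ≈ ln(R0)/T = ln(3.8789)/2.42386… = 0.55925… → 0.559

0.559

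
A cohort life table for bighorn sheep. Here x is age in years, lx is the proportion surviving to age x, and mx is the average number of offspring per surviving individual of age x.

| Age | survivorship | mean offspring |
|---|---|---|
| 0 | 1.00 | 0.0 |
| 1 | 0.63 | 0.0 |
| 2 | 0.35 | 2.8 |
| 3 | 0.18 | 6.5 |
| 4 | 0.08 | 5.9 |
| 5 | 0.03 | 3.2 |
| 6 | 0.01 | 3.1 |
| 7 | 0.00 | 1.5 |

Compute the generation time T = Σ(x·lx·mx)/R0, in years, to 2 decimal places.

2.92

lx·mx: 0, 0, 0.98, 1.17, 0.472, 0.096, 0.031, 0 → R0 = 2.749
x·lx·mx: 0, 0, 1.96, 3.51, 1.888, 0.48, 0.186, 0 → Σ = 8.024
T = 8.024 / 2.749 = 2.91888… → 2.92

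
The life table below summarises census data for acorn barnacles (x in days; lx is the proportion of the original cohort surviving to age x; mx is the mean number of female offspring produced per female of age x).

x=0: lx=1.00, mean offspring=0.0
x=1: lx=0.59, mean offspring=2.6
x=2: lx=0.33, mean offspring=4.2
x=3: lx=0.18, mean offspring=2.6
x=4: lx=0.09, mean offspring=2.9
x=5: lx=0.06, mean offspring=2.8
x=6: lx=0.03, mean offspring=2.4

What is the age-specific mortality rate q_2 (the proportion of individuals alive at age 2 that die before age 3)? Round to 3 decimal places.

q_2 = (l_2 − l_3) / l_2 = (0.33 − 0.18) / 0.33
     = 0.15 / 0.33 = 0.454545… → 0.455

0.455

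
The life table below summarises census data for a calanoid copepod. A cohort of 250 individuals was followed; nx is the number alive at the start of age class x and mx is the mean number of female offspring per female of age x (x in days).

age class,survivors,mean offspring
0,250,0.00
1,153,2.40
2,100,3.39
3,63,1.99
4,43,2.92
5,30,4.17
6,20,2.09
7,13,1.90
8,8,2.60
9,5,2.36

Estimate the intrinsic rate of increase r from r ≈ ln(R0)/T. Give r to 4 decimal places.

0.5653

lx = nx/n0 = nx/250: 1, 0.612, 0.4, 0.252, 0.172, 0.12, 0.08, 0.052, 0.032, 0.02
R0 = Σ lx·mx = 0 + 1.4688 + 1.356 + 0.50148 + 0.50224 + 0.5004 + 0.1672 + 0.0988 + 0.0832 + 0.0472 = 4.72532
Σ x·lx·mx = 12.9814; T = 12.9814/4.72532 = 2.7472…
r ≈ ln(R0)/T = ln(4.72532)/2.7472… = 0.565279… → 0.5653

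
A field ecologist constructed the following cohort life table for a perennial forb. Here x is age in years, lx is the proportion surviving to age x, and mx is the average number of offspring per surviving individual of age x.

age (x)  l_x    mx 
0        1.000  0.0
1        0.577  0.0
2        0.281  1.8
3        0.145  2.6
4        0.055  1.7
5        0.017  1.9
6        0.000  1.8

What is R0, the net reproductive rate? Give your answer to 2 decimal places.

lx·mx by age: 0, 0, 0.5058, 0.377, 0.0935, 0.0323, 0
R0 = Σ lx·mx = 1.0086 → 1.01

1.01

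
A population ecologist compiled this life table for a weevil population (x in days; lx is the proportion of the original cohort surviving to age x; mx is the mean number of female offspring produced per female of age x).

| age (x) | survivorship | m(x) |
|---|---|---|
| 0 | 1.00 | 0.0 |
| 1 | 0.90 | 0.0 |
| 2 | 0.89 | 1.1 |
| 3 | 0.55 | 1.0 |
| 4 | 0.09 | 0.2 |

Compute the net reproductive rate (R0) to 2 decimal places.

lx·mx by age: 0, 0, 0.979, 0.55, 0.018
R0 = Σ lx·mx = 1.547 → 1.55

1.55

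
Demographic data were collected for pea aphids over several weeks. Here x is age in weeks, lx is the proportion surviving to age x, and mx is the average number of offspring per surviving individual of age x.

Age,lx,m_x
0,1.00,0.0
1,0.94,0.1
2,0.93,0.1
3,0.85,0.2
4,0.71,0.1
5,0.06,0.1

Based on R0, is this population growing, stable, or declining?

R0 = Σ lx·mx = 0 + 0.094 + 0.093 + 0.17 + 0.071 + 0.006 = 0.434
R0 < 1, so the population is declining.

declining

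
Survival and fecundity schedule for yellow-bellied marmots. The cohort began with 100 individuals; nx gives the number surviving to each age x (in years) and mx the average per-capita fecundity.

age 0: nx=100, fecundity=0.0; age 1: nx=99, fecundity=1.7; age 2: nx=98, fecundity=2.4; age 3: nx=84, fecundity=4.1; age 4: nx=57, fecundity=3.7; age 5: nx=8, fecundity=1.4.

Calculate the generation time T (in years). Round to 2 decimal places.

2.65

lx = nx/n0 = nx/100: 1, 0.99, 0.98, 0.84, 0.57, 0.08
lx·mx: 0, 1.683, 2.352, 3.444, 2.109, 0.112 → R0 = 9.7
x·lx·mx: 0, 1.683, 4.704, 10.332, 8.436, 0.56 → Σ = 25.715
T = 25.715 / 9.7 = 2.651031… → 2.65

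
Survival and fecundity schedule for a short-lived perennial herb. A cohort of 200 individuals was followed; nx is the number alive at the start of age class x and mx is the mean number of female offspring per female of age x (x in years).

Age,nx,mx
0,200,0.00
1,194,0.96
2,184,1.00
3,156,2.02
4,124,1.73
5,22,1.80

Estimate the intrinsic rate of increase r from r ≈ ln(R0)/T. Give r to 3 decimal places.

0.569

lx = nx/n0 = nx/200: 1, 0.97, 0.92, 0.78, 0.62, 0.11
R0 = Σ lx·mx = 0 + 0.9312 + 0.92 + 1.5756 + 1.0726 + 0.198 = 4.6974
Σ x·lx·mx = 12.7784; T = 12.7784/4.6974 = 2.72031…
r ≈ ln(R0)/T = ln(4.6974)/2.72031… = 0.56869… → 0.569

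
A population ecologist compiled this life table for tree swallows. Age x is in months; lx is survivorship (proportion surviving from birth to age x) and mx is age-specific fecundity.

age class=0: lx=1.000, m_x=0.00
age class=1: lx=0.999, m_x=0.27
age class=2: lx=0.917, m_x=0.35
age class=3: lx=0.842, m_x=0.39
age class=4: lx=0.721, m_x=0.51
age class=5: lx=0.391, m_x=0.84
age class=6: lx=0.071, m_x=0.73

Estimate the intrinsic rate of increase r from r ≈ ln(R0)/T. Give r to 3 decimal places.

R0 = Σ lx·mx = 0 + 0.26973 + 0.32095 + 0.32838 + 0.36771 + 0.32844 + 0.05183 = 1.66704
Σ x·lx·mx = 5.32079; T = 5.32079/1.66704 = 3.19176…
r ≈ ln(R0)/T = ln(1.66704)/3.19176… = 0.16012… → 0.160

0.160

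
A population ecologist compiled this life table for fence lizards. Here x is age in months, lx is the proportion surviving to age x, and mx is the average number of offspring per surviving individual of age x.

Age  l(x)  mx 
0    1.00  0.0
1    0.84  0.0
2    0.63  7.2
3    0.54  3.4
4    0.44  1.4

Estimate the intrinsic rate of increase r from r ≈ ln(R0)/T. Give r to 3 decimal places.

R0 = Σ lx·mx = 0 + 0 + 4.536 + 1.836 + 0.616 = 6.988
Σ x·lx·mx = 17.044; T = 17.044/6.988 = 2.43904…
r ≈ ln(R0)/T = ln(6.988)/2.43904… = 0.79712… → 0.797

0.797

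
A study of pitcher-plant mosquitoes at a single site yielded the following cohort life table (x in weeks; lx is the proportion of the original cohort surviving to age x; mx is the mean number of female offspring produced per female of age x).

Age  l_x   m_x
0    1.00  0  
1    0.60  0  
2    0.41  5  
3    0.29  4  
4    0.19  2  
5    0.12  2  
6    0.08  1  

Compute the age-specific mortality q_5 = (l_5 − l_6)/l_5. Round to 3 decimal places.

0.333

q_5 = (l_5 − l_6) / l_5 = (0.12 − 0.08) / 0.12
     = 0.04 / 0.12 = 0.333333… → 0.333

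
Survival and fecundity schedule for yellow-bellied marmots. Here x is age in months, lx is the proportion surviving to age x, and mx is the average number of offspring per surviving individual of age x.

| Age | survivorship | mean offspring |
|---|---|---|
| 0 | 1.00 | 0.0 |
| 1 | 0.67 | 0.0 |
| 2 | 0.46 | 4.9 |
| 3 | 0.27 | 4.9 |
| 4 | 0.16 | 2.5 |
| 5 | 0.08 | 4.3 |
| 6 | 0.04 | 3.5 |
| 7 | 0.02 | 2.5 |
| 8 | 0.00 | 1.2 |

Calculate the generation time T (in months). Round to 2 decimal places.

lx·mx: 0, 0, 2.254, 1.323, 0.4, 0.344, 0.14, 0.05, 0 → R0 = 4.511
x·lx·mx: 0, 0, 4.508, 3.969, 1.6, 1.72, 0.84, 0.35, 0 → Σ = 12.987
T = 12.987 / 4.511 = 2.878963… → 2.88

2.88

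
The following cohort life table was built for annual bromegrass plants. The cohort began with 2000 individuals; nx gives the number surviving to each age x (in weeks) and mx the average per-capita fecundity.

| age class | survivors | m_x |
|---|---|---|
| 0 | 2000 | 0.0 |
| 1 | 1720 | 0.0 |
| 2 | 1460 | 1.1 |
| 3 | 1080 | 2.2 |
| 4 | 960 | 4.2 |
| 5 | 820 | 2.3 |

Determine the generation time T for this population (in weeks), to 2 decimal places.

3.63

lx = nx/n0 = nx/2000: 1, 0.86, 0.73, 0.54, 0.48, 0.41
lx·mx: 0, 0, 0.803, 1.188, 2.016, 0.943 → R0 = 4.95
x·lx·mx: 0, 0, 1.606, 3.564, 8.064, 4.715 → Σ = 17.949
T = 17.949 / 4.95 = 3.626061… → 3.63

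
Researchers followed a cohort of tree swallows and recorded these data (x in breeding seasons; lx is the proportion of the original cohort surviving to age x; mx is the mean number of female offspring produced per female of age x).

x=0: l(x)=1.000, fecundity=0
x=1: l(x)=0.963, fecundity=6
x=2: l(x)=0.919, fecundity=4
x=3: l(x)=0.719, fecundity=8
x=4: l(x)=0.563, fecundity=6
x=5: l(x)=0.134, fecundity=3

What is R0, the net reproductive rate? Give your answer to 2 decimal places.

lx·mx by age: 0, 5.778, 3.676, 5.752, 3.378, 0.402
R0 = Σ lx·mx = 18.986 → 18.99

18.99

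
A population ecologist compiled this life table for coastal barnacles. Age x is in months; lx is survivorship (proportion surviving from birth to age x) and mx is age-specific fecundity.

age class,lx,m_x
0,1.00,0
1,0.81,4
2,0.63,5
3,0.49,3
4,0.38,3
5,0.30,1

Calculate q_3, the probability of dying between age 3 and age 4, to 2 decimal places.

q_3 = (l_3 − l_4) / l_3 = (0.49 − 0.38) / 0.49
     = 0.11 / 0.49 = 0.22449… → 0.22

0.22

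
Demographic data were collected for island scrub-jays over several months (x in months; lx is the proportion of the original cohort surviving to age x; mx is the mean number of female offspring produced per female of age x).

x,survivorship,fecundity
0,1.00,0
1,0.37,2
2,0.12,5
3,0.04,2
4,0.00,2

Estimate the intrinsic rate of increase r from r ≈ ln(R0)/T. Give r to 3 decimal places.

R0 = Σ lx·mx = 0 + 0.74 + 0.6 + 0.08 + 0 = 1.42
Σ x·lx·mx = 2.18; T = 2.18/1.42 = 1.53521…
r ≈ ln(R0)/T = ln(1.42)/1.53521… = 0.22841… → 0.228

0.228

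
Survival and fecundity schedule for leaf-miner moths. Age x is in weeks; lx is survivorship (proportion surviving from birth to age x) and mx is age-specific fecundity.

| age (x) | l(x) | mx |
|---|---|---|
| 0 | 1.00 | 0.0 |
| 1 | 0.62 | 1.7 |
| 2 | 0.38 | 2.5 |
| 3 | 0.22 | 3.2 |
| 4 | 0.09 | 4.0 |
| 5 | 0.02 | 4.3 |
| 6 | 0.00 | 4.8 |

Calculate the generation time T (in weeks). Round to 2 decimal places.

lx·mx: 0, 1.054, 0.95, 0.704, 0.36, 0.086, 0 → R0 = 3.154
x·lx·mx: 0, 1.054, 1.9, 2.112, 1.44, 0.43, 0 → Σ = 6.936
T = 6.936 / 3.154 = 2.199112… → 2.20

2.20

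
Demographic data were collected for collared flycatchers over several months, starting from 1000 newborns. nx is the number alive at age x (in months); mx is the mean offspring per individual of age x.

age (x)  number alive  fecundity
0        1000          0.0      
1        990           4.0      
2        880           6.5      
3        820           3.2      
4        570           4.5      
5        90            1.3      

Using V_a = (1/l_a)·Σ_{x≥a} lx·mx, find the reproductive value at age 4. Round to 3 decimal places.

4.705

lx = nx/n0 = nx/1000: 1, 0.99, 0.88, 0.82, 0.57, 0.09
lx·mx for x ≥ 4: 2.565, 0.117 → sum = 2.682
V_4 = 2.682 / l_4 = 2.682 / 0.57 = 4.705263… → 4.705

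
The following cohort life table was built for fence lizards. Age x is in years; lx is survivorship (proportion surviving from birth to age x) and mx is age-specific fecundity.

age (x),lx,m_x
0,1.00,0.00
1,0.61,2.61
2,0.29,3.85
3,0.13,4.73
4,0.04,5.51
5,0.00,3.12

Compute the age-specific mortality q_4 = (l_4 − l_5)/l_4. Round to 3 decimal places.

q_4 = (l_4 − l_5) / l_4 = (0.04 − 0) / 0.04
     = 0.04 / 0.04 = 1 → 1.000

1.000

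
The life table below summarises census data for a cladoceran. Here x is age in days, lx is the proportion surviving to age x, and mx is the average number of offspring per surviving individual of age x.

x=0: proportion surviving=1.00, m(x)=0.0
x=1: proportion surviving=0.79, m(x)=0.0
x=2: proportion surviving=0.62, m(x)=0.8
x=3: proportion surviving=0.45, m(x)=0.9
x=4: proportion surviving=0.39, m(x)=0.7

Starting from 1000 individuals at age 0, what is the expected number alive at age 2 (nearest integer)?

Expected survivors = N0 · l_2 = 1000 × 0.62 = 620 → 620

620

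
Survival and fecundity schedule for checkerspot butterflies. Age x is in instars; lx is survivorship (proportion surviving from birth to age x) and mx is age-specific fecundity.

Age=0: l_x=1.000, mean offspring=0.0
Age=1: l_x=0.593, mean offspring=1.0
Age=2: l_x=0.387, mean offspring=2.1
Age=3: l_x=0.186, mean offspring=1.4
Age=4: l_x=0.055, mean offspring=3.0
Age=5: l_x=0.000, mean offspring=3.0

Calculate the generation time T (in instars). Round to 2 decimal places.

2.00

lx·mx: 0, 0.593, 0.8127, 0.2604, 0.165, 0 → R0 = 1.8311
x·lx·mx: 0, 0.593, 1.6254, 0.7812, 0.66, 0 → Σ = 3.6596
T = 3.6596 / 1.8311 = 1.99858… → 2.00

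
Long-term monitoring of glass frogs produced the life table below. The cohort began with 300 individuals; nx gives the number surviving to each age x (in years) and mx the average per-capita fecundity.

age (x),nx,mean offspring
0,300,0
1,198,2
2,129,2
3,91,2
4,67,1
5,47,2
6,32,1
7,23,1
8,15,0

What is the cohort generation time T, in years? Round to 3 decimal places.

2.423

lx = nx/n0 = nx/300: 1, 0.66, 0.43, 0.30333…, 0.22333…, 0.15667…, 0.10667…, 0.07667…, 0.05
lx·mx: 0, 1.32, 0.86, 0.606667…, 0.223333…, 0.313333…, 0.106667…, 0.076667…, 0 → R0 = 3.506667…
x·lx·mx: 0, 1.32, 1.72, 1.82…, 0.893333…, 1.566667…, 0.64…, 0.536667…, 0 → Σ = 8.496667…
T = 8.496667… / 3.506667… = 2.423004… → 2.423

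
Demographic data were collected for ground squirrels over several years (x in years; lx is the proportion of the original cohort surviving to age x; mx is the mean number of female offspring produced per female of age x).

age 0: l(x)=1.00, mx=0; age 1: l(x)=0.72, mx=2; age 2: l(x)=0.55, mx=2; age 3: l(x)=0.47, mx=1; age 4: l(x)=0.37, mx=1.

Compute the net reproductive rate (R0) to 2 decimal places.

lx·mx by age: 0, 1.44, 1.1, 0.47, 0.37
R0 = Σ lx·mx = 3.38 → 3.38

3.38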